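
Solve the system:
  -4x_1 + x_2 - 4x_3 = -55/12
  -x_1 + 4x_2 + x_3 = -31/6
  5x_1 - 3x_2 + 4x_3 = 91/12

x_1 = 1/2, x_2 = -5/4, x_3 = 1/3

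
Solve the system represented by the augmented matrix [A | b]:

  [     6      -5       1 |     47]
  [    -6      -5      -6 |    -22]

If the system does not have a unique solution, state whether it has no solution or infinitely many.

infinitely many solutions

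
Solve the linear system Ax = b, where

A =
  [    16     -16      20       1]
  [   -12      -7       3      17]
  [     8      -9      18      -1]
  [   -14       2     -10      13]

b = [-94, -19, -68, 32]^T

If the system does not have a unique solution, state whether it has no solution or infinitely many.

Row-reduce the augmented matrix:
R1 ← R1 / (16).
R2 ← R2 + 12·R1.
R3 ← R3 − 8·R1.
R4 ← R4 + 14·R1.
R2 ← R2 / (-19).
R1 ← R1 + 1·R2.
R3 ← R3 + 1·R2.
R4 ← R4 + 12·R2.
R3 ← R3 / (134/19).
R1 ← R1 − 23/76·R3.
R2 ← R2 + 18/19·R3.
R4 ← R4 + 147/38·R3.
R4 ← R4 / (1425/1072).
R1 ← R1 + 1645/2144·R4.
R2 ← R2 + 169/134·R4.
R3 ← R3 + 185/536·R4.
Reading off the reduced rows gives x_1 = -2, x_2 = 0, x_3 = -3, x_4 = -2.

x_1 = -2, x_2 = 0, x_3 = -3, x_4 = -2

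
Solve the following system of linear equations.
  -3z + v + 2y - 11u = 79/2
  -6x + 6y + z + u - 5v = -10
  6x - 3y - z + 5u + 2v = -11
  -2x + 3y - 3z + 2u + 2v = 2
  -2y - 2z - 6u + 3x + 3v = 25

no solution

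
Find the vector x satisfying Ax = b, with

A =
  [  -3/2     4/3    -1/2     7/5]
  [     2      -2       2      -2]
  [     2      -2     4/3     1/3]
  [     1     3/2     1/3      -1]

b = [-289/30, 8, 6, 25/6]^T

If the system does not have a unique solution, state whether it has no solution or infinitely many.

x_1 = 5, x_2 = -1, x_3 = -4, x_4 = -2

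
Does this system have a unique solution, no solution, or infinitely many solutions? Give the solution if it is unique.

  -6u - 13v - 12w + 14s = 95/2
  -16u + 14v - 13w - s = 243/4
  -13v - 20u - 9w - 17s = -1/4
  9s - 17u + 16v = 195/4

u = -1, v = 1, w = -5/2, s = 7/4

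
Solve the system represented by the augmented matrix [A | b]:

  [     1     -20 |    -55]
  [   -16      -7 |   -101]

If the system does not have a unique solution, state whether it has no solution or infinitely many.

From equation 1: x_1 = -55 + 20·x_2.
Substitute into equation 2 and solve: x_2 = 3.
Then x_1 = 5.

x_1 = 5, x_2 = 3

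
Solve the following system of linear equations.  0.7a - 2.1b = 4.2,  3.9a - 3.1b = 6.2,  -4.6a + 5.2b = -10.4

a = 0, b = -2

Row-reduce the augmented matrix:
R1 ← R1 / (7/10).
R2 ← R2 − 39/10·R1.
R3 ← R3 + 23/5·R1.
R2 ← R2 / (43/5).
R1 ← R1 + 3·R2.
R3 ← R3 + 43/5·R2.
R3 reduces to 0 = 0, so the extra equation is consistent.
Reading off the reduced rows gives a = 0, b = -2.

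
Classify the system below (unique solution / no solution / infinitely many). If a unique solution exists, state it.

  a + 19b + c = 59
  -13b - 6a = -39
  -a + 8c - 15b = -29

Row-reduce the augmented matrix:
R2 ← R2 + 6·R1.
R3 ← R3 + 1·R1.
R2 ← R2 / (101).
R1 ← R1 − 19·R2.
R3 ← R3 − 4·R2.
R3 ← R3 / (885/101).
R1 ← R1 + 13/101·R3.
R2 ← R2 − 6/101·R3.
Reading off the reduced rows gives a = 0, b = 3, c = 2.

a = 0, b = 3, c = 2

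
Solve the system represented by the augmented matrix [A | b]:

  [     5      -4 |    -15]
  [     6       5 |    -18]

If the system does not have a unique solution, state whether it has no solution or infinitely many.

Row-reduce the augmented matrix:
R1 ← R1 / (5).
R2 ← R2 − 6·R1.
R2 ← R2 / (49/5).
R1 ← R1 + 4/5·R2.
Reading off the reduced rows gives x_1 = -3, x_2 = 0.

x_1 = -3, x_2 = 0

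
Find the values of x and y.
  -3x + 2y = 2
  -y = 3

Row-reduce the augmented matrix:
R1 ← R1 / (-3).
R2 ← R2 / (-1).
R1 ← R1 + 2/3·R2.
Reading off the reduced rows gives x = -8/3, y = -3.

x = -8/3, y = -3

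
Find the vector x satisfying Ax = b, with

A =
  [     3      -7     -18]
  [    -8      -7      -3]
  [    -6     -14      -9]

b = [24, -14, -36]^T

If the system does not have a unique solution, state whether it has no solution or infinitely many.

x_1 = -2, x_2 = 6, x_3 = -4

Row-reduce the augmented matrix:
R1 ← R1 / (3).
R2 ← R2 + 8·R1.
R3 ← R3 + 6·R1.
R2 ← R2 / (-77/3).
R1 ← R1 + 7/3·R2.
R3 ← R3 + 28·R2.
R3 ← R3 / (117/11).
R1 ← R1 + 15/11·R3.
R2 ← R2 − 153/77·R3.
Reading off the reduced rows gives x_1 = -2, x_2 = 6, x_3 = -4.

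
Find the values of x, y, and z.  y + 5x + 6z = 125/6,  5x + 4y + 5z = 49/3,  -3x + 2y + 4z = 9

Row-reduce the augmented matrix:
R1 ← R1 / (5).
R2 ← R2 − 5·R1.
R3 ← R3 + 3·R1.
R2 ← R2 / (3).
R1 ← R1 − 1/5·R2.
R3 ← R3 − 13/5·R2.
R3 ← R3 / (127/15).
R1 ← R1 − 19/15·R3.
R2 ← R2 + 1/3·R3.
Reading off the reduced rows gives x = 2/3, y = -1/2, z = 3.

x = 2/3, y = -1/2, z = 3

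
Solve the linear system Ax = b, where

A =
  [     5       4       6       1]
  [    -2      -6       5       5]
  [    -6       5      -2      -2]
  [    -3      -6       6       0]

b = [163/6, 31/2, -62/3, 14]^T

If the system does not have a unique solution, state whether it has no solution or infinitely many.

x_1 = 2, x_2 = -1/3, x_3 = 3, x_4 = 1/2

Row-reduce the augmented matrix:
R1 ← R1 / (5).
R2 ← R2 + 2·R1.
R3 ← R3 + 6·R1.
R4 ← R4 + 3·R1.
R2 ← R2 / (-22/5).
R1 ← R1 − 4/5·R2.
R3 ← R3 − 49/5·R2.
R4 ← R4 + 18/5·R2.
R3 ← R3 / (477/22).
R1 ← R1 − 28/11·R3.
R2 ← R2 + 37/22·R3.
R4 ← R4 − 39/11·R3.
R4 ← R4 / (-899/159).
R1 ← R1 + 65/477·R4.
R2 ← R2 + 170/477·R4.
R3 ← R3 − 247/477·R4.
Reading off the reduced rows gives x_1 = 2, x_2 = -1/3, x_3 = 3, x_4 = 1/2.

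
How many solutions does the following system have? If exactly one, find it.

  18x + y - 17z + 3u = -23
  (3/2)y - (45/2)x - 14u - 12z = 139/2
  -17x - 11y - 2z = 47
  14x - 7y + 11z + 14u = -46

infinitely many solutions

Row-reduce:
R1 ← R1 / (18).
R2 ← R2 + 45/2·R1.
R3 ← R3 + 17·R1.
R4 ← R4 − 14·R1.
R2 ← R2 / (11/4).
R1 ← R1 − 1/18·R2.
R3 ← R3 + 181/18·R2.
R4 ← R4 + 70/9·R2.
R3 ← R3 / (-1536/11).
R1 ← R1 + 3/11·R3.
R2 ← R2 + 133/11·R3.
R4 ← R4 + 768/11·R3.
Rank is 3 with 4 unknowns, leaving u free.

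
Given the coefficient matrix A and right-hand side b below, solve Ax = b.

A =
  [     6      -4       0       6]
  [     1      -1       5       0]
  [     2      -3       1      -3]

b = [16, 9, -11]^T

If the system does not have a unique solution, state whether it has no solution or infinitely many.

infinitely many solutions

Row-reduce:
R1 ← R1 / (6).
R2 ← R2 − 1·R1.
R3 ← R3 − 2·R1.
R2 ← R2 / (-1/3).
R1 ← R1 + 2/3·R2.
R3 ← R3 + 5/3·R2.
R3 ← R3 / (-24).
R1 ← R1 + 10·R3.
R2 ← R2 + 15·R3.
Rank is 3 with 4 unknowns, leaving x_4 free.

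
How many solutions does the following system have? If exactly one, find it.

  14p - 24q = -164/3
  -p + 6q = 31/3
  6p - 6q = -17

p = -4/3, q = 3/2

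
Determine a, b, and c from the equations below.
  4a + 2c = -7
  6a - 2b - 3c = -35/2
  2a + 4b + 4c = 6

Row-reduce the augmented matrix:
R1 ← R1 / (4).
R2 ← R2 − 6·R1.
R3 ← R3 − 2·R1.
R2 ← R2 / (-2).
R3 ← R3 − 4·R2.
R3 ← R3 / (-9).
R1 ← R1 − 1/2·R3.
R2 ← R2 − 3·R3.
Reading off the reduced rows gives a = -2, b = 2, c = 1/2.

a = -2, b = 2, c = 1/2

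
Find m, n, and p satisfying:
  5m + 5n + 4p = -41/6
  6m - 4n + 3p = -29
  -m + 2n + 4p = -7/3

m = -2, n = 5/2, p = -7/3

Row-reduce the augmented matrix:
R1 ← R1 / (5).
R2 ← R2 − 6·R1.
R3 ← R3 + 1·R1.
R2 ← R2 / (-10).
R1 ← R1 − 1·R2.
R3 ← R3 − 3·R2.
R3 ← R3 / (213/50).
R1 ← R1 − 31/50·R3.
R2 ← R2 − 9/50·R3.
Reading off the reduced rows gives m = -2, n = 5/2, p = -7/3.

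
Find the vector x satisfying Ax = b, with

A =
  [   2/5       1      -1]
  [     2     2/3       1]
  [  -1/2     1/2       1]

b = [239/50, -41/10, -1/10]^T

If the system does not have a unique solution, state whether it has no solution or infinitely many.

x_1 = -9/5, x_2 = 3, x_3 = -5/2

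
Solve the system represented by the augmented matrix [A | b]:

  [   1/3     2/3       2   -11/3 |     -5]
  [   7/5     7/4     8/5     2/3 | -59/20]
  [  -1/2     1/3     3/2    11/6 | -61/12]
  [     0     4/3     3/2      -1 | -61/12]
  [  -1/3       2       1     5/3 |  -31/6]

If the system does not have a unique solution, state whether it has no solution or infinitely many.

x_1 = 2, x_2 = -1, x_3 = -5/2, x_4 = 0

Row-reduce the augmented matrix:
R1 ← R1 / (1/3).
R2 ← R2 − 7/5·R1.
R3 ← R3 + 1/2·R1.
R5 ← R5 + 1/3·R1.
R2 ← R2 / (-21/20).
R1 ← R1 − 2·R2.
R3 ← R3 − 4/3·R2.
R4 ← R4 − 4/3·R2.
R5 ← R5 − 8/3·R2.
R3 ← R3 / (-521/126).
R1 ← R1 + 146/21·R3.
R2 ← R2 − 136/21·R3.
R4 ← R4 + 899/126·R3.
R5 ← R5 + 899/63·R3.
R4 ← R4 / (-14810/1563).
R1 ← R1 + 4447/521·R4.
R2 ← R2 − 5684/521·R4.
R3 ← R3 + 6326/1563·R4.
R5 ← R5 + 29620/1563·R4.
R5 reduces to 0 = 0, so the extra equation is consistent.
Reading off the reduced rows gives x_1 = 2, x_2 = -1, x_3 = -5/2, x_4 = 0.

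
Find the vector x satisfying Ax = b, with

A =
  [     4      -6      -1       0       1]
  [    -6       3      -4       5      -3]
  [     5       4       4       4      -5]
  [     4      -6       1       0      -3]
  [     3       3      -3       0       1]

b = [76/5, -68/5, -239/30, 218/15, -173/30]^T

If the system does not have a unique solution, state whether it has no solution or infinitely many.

Row-reduce the augmented matrix:
R1 ← R1 / (4).
R2 ← R2 + 6·R1.
R3 ← R3 − 5·R1.
R4 ← R4 − 4·R1.
R5 ← R5 − 3·R1.
R2 ← R2 / (-6).
R1 ← R1 + 3/2·R2.
R3 ← R3 − 23/2·R2.
R5 ← R5 − 15/2·R2.
R3 ← R3 / (-127/24).
R1 ← R1 − 9/8·R3.
R2 ← R2 − 11/12·R3.
R4 ← R4 − 2·R3.
R5 ← R5 + 73/8·R3.
R4 ← R4 / (652/127).
R1 ← R1 − 208/127·R4.
R2 ← R2 − 193/127·R4.
R3 ← R3 + 326/127·R4.
R5 ← R5 + 2181/127·R4.
R5 ← R5 / (-3523/326).
R1 ← R1 − 173/163·R5.
R2 ← R2 − 285/326·R5.
R3 ← R3 + 2·R5.
R4 ← R4 + 473/326·R5.
Reading off the reduced rows gives x_1 = 1/2, x_2 = -11/5, x_3 = 1/3, x_4 = -1/3, x_5 = 1/3.

x_1 = 1/2, x_2 = -11/5, x_3 = 1/3, x_4 = -1/3, x_5 = 1/3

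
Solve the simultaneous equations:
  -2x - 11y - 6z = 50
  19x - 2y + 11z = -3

Row-reduce:
R1 ← R1 / (-2).
R2 ← R2 − 19·R1.
R2 ← R2 / (-213/2).
R1 ← R1 − 11/2·R2.
Rank is 2 with 3 unknowns, leaving z free.

infinitely many solutions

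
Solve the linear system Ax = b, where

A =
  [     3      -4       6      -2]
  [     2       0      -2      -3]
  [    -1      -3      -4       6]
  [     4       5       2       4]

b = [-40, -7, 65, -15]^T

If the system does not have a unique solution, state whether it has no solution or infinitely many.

x_1 = -2, x_2 = -3, x_3 = -6, x_4 = 5

Row-reduce the augmented matrix:
R1 ← R1 / (3).
R2 ← R2 − 2·R1.
R3 ← R3 + 1·R1.
R4 ← R4 − 4·R1.
R2 ← R2 / (8/3).
R1 ← R1 + 4/3·R2.
R3 ← R3 + 13/3·R2.
R4 ← R4 − 31/3·R2.
R3 ← R3 / (-47/4).
R1 ← R1 + 1·R3.
R2 ← R2 + 9/4·R3.
R4 ← R4 − 69/4·R3.
R4 ← R4 / (798/47).
R1 ← R1 + 81/47·R4.
R2 ← R2 + 53/47·R4.
R3 ← R3 + 21/94·R4.
Reading off the reduced rows gives x_1 = -2, x_2 = -3, x_3 = -6, x_4 = 5.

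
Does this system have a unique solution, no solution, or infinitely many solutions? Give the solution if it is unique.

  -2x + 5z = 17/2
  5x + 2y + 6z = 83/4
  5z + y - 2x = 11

Row-reduce the augmented matrix:
R1 ← R1 / (-2).
R2 ← R2 − 5·R1.
R3 ← R3 + 2·R1.
R2 ← R2 / (2).
R3 ← R3 − 1·R2.
R3 ← R3 / (-37/4).
R1 ← R1 + 5/2·R3.
R2 ← R2 − 37/4·R3.
Reading off the reduced rows gives x = 3/4, y = 5/2, z = 2.

x = 3/4, y = 5/2, z = 2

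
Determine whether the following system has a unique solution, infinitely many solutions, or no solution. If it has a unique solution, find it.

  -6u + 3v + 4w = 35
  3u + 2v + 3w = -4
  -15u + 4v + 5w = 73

no solution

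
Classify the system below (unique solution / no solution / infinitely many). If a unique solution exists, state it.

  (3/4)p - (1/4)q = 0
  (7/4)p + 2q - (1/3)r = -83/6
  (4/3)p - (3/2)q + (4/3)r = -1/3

p = -2, q = -6, r = -5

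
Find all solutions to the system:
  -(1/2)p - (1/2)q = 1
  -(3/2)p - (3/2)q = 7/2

no solution

Row-reduce:
R1 ← R1 / (-1/2).
R2 ← R2 + 3/2·R1.
Row 2 reduces to 0 = 1/2, a contradiction. The system is inconsistent.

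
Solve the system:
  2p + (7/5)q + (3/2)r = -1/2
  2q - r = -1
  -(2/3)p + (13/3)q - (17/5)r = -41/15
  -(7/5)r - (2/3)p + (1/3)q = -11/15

Row-reduce the augmented matrix:
R1 ← R1 / (2).
R3 ← R3 + 2/3·R1.
R4 ← R4 + 2/3·R1.
R2 ← R2 / (2).
R1 ← R1 − 7/10·R2.
R3 ← R3 − 24/5·R2.
R4 ← R4 − 4/5·R2.
R3 ← R3 / (-1/2).
R1 ← R1 − 11/10·R3.
R2 ← R2 + 1/2·R3.
R4 ← R4 + 1/2·R3.
R4 reduces to 0 = 0, so the extra equation is consistent.
Reading off the reduced rows gives p = -1, q = 0, r = 1.

p = -1, q = 0, r = 1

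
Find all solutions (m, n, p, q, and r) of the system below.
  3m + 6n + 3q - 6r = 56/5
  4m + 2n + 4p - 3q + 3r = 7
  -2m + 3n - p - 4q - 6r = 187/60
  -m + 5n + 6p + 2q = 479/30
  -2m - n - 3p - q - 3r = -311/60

m = 1/5, n = 1, p = 7/4, q = 1/3, r = -3/5

Row-reduce the augmented matrix:
R1 ← R1 / (3).
R2 ← R2 − 4·R1.
R3 ← R3 + 2·R1.
R4 ← R4 + 1·R1.
R5 ← R5 + 2·R1.
R2 ← R2 / (-6).
R1 ← R1 − 2·R2.
R3 ← R3 − 7·R2.
R4 ← R4 − 7·R2.
R5 ← R5 − 3·R2.
R3 ← R3 / (11/3).
R1 ← R1 − 4/3·R3.
R2 ← R2 + 2/3·R3.
R4 ← R4 − 32/3·R3.
R5 ← R5 + 1·R3.
R4 ← R4 / (537/22).
R1 ← R1 − 26/11·R4.
R2 ← R2 + 15/22·R4.
R3 ← R3 + 61/22·R4.
R5 ← R5 + 58/11·R4.
R5 ← R5 / (-30/179).
R1 ← R1 − 69/179·R5.
R2 ← R2 + 223/179·R5.
R3 ← R3 − 191/179·R5.
R4 ← R4 − 19/179·R5.
Reading off the reduced rows gives m = 1/5, n = 1, p = 7/4, q = 1/3, r = -3/5.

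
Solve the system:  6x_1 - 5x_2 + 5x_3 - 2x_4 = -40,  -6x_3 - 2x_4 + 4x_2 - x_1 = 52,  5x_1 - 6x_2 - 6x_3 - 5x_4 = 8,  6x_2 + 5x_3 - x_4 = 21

x_1 = -2, x_2 = 5, x_3 = -3, x_4 = -6

Row-reduce the augmented matrix:
R1 ← R1 / (6).
R2 ← R2 + 1·R1.
R3 ← R3 − 5·R1.
R2 ← R2 / (19/6).
R1 ← R1 + 5/6·R2.
R3 ← R3 + 11/6·R2.
R4 ← R4 − 6·R2.
R3 ← R3 / (-250/19).
R1 ← R1 + 10/19·R3.
R2 ← R2 + 31/19·R3.
R4 ← R4 − 281/19·R3.
R4 ← R4 / (-461/250).
R1 ← R1 + 19/25·R4.
R2 ← R2 + 39/250·R4.
R3 ← R3 − 89/250·R4.
Reading off the reduced rows gives x_1 = -2, x_2 = 5, x_3 = -3, x_4 = -6.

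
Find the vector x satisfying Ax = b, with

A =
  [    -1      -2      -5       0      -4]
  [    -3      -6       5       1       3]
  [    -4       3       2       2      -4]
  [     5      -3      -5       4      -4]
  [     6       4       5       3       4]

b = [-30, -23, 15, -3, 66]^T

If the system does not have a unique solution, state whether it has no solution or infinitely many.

x_1 = 4, x_2 = 5, x_3 = 4, x_4 = 2, x_5 = -1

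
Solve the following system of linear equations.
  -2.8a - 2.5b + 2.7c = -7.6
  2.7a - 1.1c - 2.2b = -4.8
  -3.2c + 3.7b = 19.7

a = -3, b = 1, c = -5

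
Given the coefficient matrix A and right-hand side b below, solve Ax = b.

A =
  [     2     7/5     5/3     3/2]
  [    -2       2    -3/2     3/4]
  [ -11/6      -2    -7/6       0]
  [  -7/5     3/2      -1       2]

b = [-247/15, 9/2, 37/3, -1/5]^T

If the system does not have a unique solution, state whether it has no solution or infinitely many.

Row-reduce the augmented matrix:
R1 ← R1 / (2).
R2 ← R2 + 2·R1.
R3 ← R3 + 11/6·R1.
R4 ← R4 + 7/5·R1.
R2 ← R2 / (17/5).
R1 ← R1 − 7/10·R2.
R3 ← R3 + 43/60·R2.
R4 ← R4 − 62/25·R2.
R3 ← R3 / (485/1224).
R1 ← R1 − 163/204·R3.
R2 ← R2 − 5/102·R3.
R4 ← R4 − 23/510·R3.
R4 ← R4 / (2906/2425).
R1 ← R1 + 3339/970·R4.
R2 ← R2 − 42/97·R4.
R3 ← R3 − 4527/970·R4.
Reading off the reduced rows gives x_1 = -2, x_2 = -2, x_3 = -4, x_4 = -2.

x_1 = -2, x_2 = -2, x_3 = -4, x_4 = -2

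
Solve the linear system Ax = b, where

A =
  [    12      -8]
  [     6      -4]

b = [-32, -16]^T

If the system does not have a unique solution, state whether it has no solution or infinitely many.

infinitely many solutions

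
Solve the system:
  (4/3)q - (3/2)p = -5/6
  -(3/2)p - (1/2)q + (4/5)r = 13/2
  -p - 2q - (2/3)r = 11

p = -3, q = -4, r = 0

Row-reduce the augmented matrix:
R1 ← R1 / (-3/2).
R2 ← R2 + 3/2·R1.
R3 ← R3 + 1·R1.
R2 ← R2 / (-11/6).
R1 ← R1 + 8/9·R2.
R3 ← R3 + 26/9·R2.
R3 ← R3 / (-106/55).
R1 ← R1 + 64/165·R3.
R2 ← R2 + 24/55·R3.
Reading off the reduced rows gives p = -3, q = -4, r = 0.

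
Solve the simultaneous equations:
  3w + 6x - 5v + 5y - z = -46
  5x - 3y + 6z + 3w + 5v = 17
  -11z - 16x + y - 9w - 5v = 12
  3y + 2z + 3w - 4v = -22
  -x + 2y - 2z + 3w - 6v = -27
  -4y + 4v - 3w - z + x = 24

x = -2, y = -3, z = 1, w = -1, v = 3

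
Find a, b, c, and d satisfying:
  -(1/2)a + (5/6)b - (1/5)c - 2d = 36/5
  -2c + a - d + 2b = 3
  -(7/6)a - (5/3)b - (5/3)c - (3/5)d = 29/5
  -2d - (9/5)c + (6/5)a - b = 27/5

a = -2, b = 0, c = -1, d = -3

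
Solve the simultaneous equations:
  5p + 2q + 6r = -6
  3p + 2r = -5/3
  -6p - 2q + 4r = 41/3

p = -1, q = -5/2, r = 2/3

Row-reduce the augmented matrix:
R1 ← R1 / (5).
R2 ← R2 − 3·R1.
R3 ← R3 + 6·R1.
R2 ← R2 / (-6/5).
R1 ← R1 − 2/5·R2.
R3 ← R3 − 2/5·R2.
R3 ← R3 / (32/3).
R1 ← R1 − 2/3·R3.
R2 ← R2 − 4/3·R3.
Reading off the reduced rows gives p = -1, q = -5/2, r = 2/3.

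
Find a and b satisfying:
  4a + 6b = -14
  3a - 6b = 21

Row-reduce the augmented matrix:
R1 ← R1 / (4).
R2 ← R2 − 3·R1.
R2 ← R2 / (-21/2).
R1 ← R1 − 3/2·R2.
Reading off the reduced rows gives a = 1, b = -3.

a = 1, b = -3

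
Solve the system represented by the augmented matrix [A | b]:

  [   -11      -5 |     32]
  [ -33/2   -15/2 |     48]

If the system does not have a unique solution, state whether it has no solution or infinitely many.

Row-reduce:
R1 ← R1 / (-11).
R2 ← R2 + 33/2·R1.
Rank is 1 with 2 unknowns, leaving x_2 free.

infinitely many solutions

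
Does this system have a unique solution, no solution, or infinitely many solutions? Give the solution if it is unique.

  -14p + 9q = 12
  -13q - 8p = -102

Row-reduce the augmented matrix:
R1 ← R1 / (-14).
R2 ← R2 + 8·R1.
R2 ← R2 / (-127/7).
R1 ← R1 + 9/14·R2.
Reading off the reduced rows gives p = 3, q = 6.

p = 3, q = 6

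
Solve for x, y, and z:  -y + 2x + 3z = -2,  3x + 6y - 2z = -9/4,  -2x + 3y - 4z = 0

x = 9/4, y = -5/2, z = -3

Row-reduce the augmented matrix:
R1 ← R1 / (2).
R2 ← R2 − 3·R1.
R3 ← R3 + 2·R1.
R2 ← R2 / (15/2).
R1 ← R1 + 1/2·R2.
R3 ← R3 − 2·R2.
R3 ← R3 / (11/15).
R1 ← R1 − 16/15·R3.
R2 ← R2 + 13/15·R3.
Reading off the reduced rows gives x = 9/4, y = -5/2, z = -3.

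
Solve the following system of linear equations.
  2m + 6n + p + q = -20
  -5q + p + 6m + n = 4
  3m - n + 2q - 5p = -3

Row-reduce:
R1 ← R1 / (2).
R2 ← R2 − 6·R1.
R3 ← R3 − 3·R1.
R2 ← R2 / (-17).
R1 ← R1 − 3·R2.
R3 ← R3 + 10·R2.
R3 ← R3 / (-181/34).
R1 ← R1 − 5/34·R3.
R2 ← R2 − 2/17·R3.
Rank is 3 with 4 unknowns, leaving q free.

infinitely many solutions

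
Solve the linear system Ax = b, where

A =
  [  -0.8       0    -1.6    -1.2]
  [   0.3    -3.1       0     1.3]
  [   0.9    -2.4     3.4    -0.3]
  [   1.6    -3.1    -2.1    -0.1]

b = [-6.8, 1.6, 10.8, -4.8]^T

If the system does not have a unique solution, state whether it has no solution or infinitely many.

x_1 = 1, x_2 = 0, x_3 = 3, x_4 = 1

Row-reduce the augmented matrix:
R1 ← R1 / (-4/5).
R2 ← R2 − 3/10·R1.
R3 ← R3 − 9/10·R1.
R4 ← R4 − 8/5·R1.
R2 ← R2 / (-31/10).
R3 ← R3 + 12/5·R2.
R4 ← R4 + 31/10·R2.
R3 ← R3 / (64/31).
R1 ← R1 − 2·R3.
R2 ← R2 − 6/31·R3.
R4 ← R4 + 47/10·R3.
R4 ← R4 / (-110137/12800).
R1 ← R1 − 2391/640·R4.
R2 ← R2 + 37/640·R4.
R3 ← R3 + 1431/1280·R4.
Reading off the reduced rows gives x_1 = 1, x_2 = 0, x_3 = 3, x_4 = 1.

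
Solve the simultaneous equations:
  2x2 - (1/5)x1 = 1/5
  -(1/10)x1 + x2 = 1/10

Row-reduce:
R1 ← R1 / (-1/5).
R2 ← R2 + 1/10·R1.
Rank is 1 with 2 unknowns, leaving x2 free.

infinitely many solutions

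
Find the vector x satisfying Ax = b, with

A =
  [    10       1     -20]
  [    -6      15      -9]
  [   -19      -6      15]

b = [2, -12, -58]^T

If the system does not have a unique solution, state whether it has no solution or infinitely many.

Row-reduce the augmented matrix:
R1 ← R1 / (10).
R2 ← R2 + 6·R1.
R3 ← R3 + 19·R1.
R2 ← R2 / (78/5).
R1 ← R1 − 1/10·R2.
R3 ← R3 + 41/10·R2.
R3 ← R3 / (-1483/52).
R1 ← R1 + 97/52·R3.
R2 ← R2 + 35/26·R3.
Reading off the reduced rows gives x_1 = 4, x_2 = 2, x_3 = 2.

x_1 = 4, x_2 = 2, x_3 = 2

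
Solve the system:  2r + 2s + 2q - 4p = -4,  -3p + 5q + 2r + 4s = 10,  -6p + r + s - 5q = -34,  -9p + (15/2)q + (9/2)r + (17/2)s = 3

Row-reduce:
R1 ← R1 / (-4).
R2 ← R2 + 3·R1.
R3 ← R3 + 6·R1.
R4 ← R4 + 9·R1.
R2 ← R2 / (7/2).
R1 ← R1 + 1/2·R2.
R3 ← R3 + 8·R2.
R4 ← R4 − 3·R2.
R3 ← R3 / (-6/7).
R1 ← R1 + 3/7·R3.
R2 ← R2 − 1/7·R3.
R4 ← R4 + 3/7·R3.
Rank is 3 with 4 unknowns, leaving s free.

infinitely many solutions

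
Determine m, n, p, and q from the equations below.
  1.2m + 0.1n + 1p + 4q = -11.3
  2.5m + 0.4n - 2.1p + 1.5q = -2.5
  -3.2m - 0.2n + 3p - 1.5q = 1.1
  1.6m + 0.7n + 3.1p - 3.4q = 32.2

m = 5, n = -3, p = 3, q = -5

Row-reduce the augmented matrix:
R1 ← R1 / (6/5).
R2 ← R2 − 5/2·R1.
R3 ← R3 + 16/5·R1.
R4 ← R4 − 8/5·R1.
R2 ← R2 / (23/120).
R1 ← R1 − 1/12·R2.
R3 ← R3 − 1/15·R2.
R4 ← R4 − 17/30·R2.
R3 ← R3 / (819/115).
R1 ← R1 − 61/23·R3.
R2 ← R2 + 502/23·R3.
R4 ← R4 − 3251/230·R3.
R4 ← R4 / (-20823/1820).
R1 ← R1 − 365/182·R4.
R2 ← R2 + 25/91·R4.
R3 ← R3 − 295/182·R4.
Reading off the reduced rows gives m = 5, n = -3, p = 3, q = -5.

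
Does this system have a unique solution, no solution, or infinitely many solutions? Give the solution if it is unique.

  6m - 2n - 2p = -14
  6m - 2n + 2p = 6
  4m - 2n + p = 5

m = -2, n = -4, p = 5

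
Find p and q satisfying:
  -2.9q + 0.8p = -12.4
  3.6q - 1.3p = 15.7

p = -1, q = 4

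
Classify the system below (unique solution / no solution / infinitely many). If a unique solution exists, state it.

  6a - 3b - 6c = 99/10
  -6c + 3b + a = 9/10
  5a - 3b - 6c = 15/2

a = 12/5, b = 1/2, c = 1/2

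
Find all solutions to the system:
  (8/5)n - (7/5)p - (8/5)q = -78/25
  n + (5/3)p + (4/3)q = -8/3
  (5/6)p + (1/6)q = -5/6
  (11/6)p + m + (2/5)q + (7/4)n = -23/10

Row-reduce the augmented matrix:
Swap R1 and R4.
R1 ← R1 − 7/4·R2.
R4 ← R4 − 8/5·R2.
R3 ← R3 / (5/6).
R1 ← R1 + 13/12·R3.
R2 ← R2 − 5/3·R3.
R4 ← R4 + 61/15·R3.
R4 ← R4 / (-73/25).
R1 ← R1 + 103/60·R4.
R2 ← R2 − 1·R4.
R3 ← R3 − 1/5·R4.
Reading off the reduced rows gives m = 3, n = -2, p = -6/5, q = 1.

m = 3, n = -2, p = -6/5, q = 1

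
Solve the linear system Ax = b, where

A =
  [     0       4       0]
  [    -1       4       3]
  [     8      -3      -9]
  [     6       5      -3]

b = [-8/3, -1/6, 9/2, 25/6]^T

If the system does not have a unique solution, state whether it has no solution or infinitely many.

Row-reduce the augmented matrix:
Swap R1 and R2.
R1 ← R1 / (-1).
R3 ← R3 − 8·R1.
R4 ← R4 − 6·R1.
R2 ← R2 / (4).
R1 ← R1 + 4·R2.
R3 ← R3 − 29·R2.
R4 ← R4 − 29·R2.
R3 ← R3 / (15).
R1 ← R1 + 3·R3.
R4 ← R4 − 15·R3.
R4 reduces to 0 = 0, so the extra equation is consistent.
Reading off the reduced rows gives x_1 = 2, x_2 = -2/3, x_3 = 3/2.

x_1 = 2, x_2 = -2/3, x_3 = 3/2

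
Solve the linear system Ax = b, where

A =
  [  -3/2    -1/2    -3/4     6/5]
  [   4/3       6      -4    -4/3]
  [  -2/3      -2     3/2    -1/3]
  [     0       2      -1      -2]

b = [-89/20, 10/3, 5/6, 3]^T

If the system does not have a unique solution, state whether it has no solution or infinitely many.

no solution

Row-reduce:
R1 ← R1 / (-3/2).
R2 ← R2 − 4/3·R1.
R3 ← R3 + 2/3·R1.
R2 ← R2 / (50/9).
R1 ← R1 − 1/3·R2.
R3 ← R3 + 16/9·R2.
R4 ← R4 − 2·R2.
R3 ← R3 / (17/50).
R1 ← R1 − 39/50·R3.
R2 ← R2 + 21/25·R3.
R4 ← R4 − 17/25·R3.
Row 4 reduces to 0 = -2, a contradiction. The system is inconsistent.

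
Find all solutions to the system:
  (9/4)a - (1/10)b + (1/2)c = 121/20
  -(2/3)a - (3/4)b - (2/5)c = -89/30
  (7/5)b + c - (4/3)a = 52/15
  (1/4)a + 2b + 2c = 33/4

no solution

Row-reduce:
R1 ← R1 / (9/4).
R2 ← R2 + 2/3·R1.
R3 ← R3 + 4/3·R1.
R4 ← R4 − 1/4·R1.
R2 ← R2 / (-421/540).
R1 ← R1 + 2/45·R2.
R3 ← R3 − 181/135·R2.
R4 ← R4 − 181/90·R2.
R3 ← R3 / (1817/2105).
R1 ← R1 − 498/2105·R3.
R2 ← R2 − 136/421·R3.
R4 ← R4 − 5451/4210·R3.
Row 4 reduces to 0 = -3, a contradiction. The system is inconsistent.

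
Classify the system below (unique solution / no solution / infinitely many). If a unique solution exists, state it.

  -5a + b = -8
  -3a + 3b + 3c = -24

Row-reduce:
R1 ← R1 / (-5).
R2 ← R2 + 3·R1.
R2 ← R2 / (12/5).
R1 ← R1 + 1/5·R2.
Rank is 2 with 3 unknowns, leaving c free.

infinitely many solutions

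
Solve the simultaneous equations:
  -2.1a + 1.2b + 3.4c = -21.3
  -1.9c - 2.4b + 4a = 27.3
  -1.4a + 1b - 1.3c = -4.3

a = 3, b = -4, c = -3

Row-reduce the augmented matrix:
R1 ← R1 / (-21/10).
R2 ← R2 − 4·R1.
R3 ← R3 + 7/5·R1.
R2 ← R2 / (-4/35).
R1 ← R1 + 4/7·R2.
R3 ← R3 − 1/5·R2.
R3 ← R3 / (533/120).
R1 ← R1 + 49/2·R3.
R2 ← R2 + 961/24·R3.
Reading off the reduced rows gives a = 3, b = -4, c = -3.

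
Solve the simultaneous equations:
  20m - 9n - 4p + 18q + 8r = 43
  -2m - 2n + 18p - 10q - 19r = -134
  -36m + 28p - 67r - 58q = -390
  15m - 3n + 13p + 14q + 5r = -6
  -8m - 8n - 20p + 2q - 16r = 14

infinitely many solutions

Row-reduce:
R1 ← R1 / (20).
R2 ← R2 + 2·R1.
R3 ← R3 + 36·R1.
R4 ← R4 − 15·R1.
R5 ← R5 + 8·R1.
R2 ← R2 / (-29/10).
R1 ← R1 + 9/20·R2.
R3 ← R3 + 81/5·R2.
R4 ← R4 − 15/4·R2.
R5 ← R5 + 58/5·R2.
R3 ← R3 / (-2248/29).
R1 ← R1 + 85/29·R3.
R2 ← R2 + 176/29·R3.
R4 ← R4 − 1124/29·R3.
R5 ← R5 + 92·R3.
Swap R4 and R5.
R4 ← R4 / (5063/281).
R1 ← R1 − 1583/1124·R4.
R2 ← R2 − 350/281·R4.
R3 ← R3 + 293/1124·R4.
Rank is 4 with 5 unknowns, leaving r free.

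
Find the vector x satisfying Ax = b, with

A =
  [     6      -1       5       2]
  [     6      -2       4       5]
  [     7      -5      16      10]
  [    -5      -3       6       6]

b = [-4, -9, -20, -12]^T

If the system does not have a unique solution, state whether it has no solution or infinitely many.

infinitely many solutions

Row-reduce:
R1 ← R1 / (6).
R2 ← R2 − 6·R1.
R3 ← R3 − 7·R1.
R4 ← R4 + 5·R1.
R2 ← R2 / (-1).
R1 ← R1 + 1/6·R2.
R3 ← R3 + 23/6·R2.
R4 ← R4 + 23/6·R2.
R3 ← R3 / (14).
R1 ← R1 − 1·R3.
R2 ← R2 − 1·R3.
R4 ← R4 − 14·R3.
Rank is 3 with 4 unknowns, leaving x_4 free.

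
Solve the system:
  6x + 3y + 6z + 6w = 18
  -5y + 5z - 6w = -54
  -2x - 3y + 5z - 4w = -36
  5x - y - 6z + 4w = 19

x = -1, y = 4, z = -2, w = 4

Row-reduce the augmented matrix:
R1 ← R1 / (6).
R3 ← R3 + 2·R1.
R4 ← R4 − 5·R1.
R2 ← R2 / (-5).
R1 ← R1 − 1/2·R2.
R3 ← R3 + 2·R2.
R4 ← R4 + 7/2·R2.
R3 ← R3 / (5).
R1 ← R1 − 3/2·R3.
R2 ← R2 + 1·R3.
R4 ← R4 + 29/2·R3.
R4 ← R4 / (109/25).
R1 ← R1 − 7/25·R4.
R2 ← R2 − 32/25·R4.
R3 ← R3 − 2/25·R4.
Reading off the reduced rows gives x = -1, y = 4, z = -2, w = 4.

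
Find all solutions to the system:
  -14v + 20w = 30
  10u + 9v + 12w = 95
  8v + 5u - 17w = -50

Row-reduce the augmented matrix:
Swap R1 and R2.
R1 ← R1 / (10).
R3 ← R3 − 5·R1.
R2 ← R2 / (-14).
R1 ← R1 − 9/10·R2.
R3 ← R3 − 7/2·R2.
R3 ← R3 / (-18).
R1 ← R1 − 87/35·R3.
R2 ← R2 + 10/7·R3.
Reading off the reduced rows gives u = -1, v = 5, w = 5.

u = -1, v = 5, w = 5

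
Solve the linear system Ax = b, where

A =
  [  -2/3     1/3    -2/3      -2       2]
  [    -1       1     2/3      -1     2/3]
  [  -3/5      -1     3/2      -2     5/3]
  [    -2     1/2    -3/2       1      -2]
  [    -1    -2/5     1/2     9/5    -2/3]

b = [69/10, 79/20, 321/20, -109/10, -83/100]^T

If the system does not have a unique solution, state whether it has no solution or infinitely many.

x_1 = -5/4, x_2 = -14/5, x_3 = 3, x_4 = -3/2, x_5 = 3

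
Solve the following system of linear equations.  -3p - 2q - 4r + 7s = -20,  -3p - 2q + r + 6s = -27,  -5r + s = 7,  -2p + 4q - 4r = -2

Row-reduce:
R1 ← R1 / (-3).
R2 ← R2 + 3·R1.
R4 ← R4 + 2·R1.
Swap R2 and R4.
R2 ← R2 / (16/3).
R1 ← R1 − 2/3·R2.
R3 ← R3 / (-5).
R1 ← R1 − 3/2·R3.
R2 ← R2 + 1/4·R3.
R4 ← R4 − 5·R3.
Rank is 3 with 4 unknowns, leaving s free.

infinitely many solutions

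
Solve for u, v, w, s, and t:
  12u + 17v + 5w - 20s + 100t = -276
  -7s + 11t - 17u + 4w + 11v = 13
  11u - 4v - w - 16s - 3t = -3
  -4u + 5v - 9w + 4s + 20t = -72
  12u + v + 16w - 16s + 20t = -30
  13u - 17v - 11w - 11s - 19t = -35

Row-reduce the augmented matrix:
R1 ← R1 / (12).
R2 ← R2 + 17·R1.
R3 ← R3 − 11·R1.
R4 ← R4 + 4·R1.
R5 ← R5 − 12·R1.
R6 ← R6 − 13·R1.
R2 ← R2 / (421/12).
R1 ← R1 − 17/12·R2.
R3 ← R3 + 235/12·R2.
R4 ← R4 − 32/3·R2.
R5 ← R5 + 16·R2.
R6 ← R6 + 425/12·R2.
R3 ← R3 / (254/421).
R1 ← R1 + 13/421·R3.
R2 ← R2 − 133/421·R3.
R4 ← R4 + 4506/421·R3.
R5 ← R5 − 6759/421·R3.
R6 ← R6 + 2201/421·R3.
R4 ← R4 / (-38153/127).
R1 ← R1 + 287/254·R4.
R2 ← R2 − 2057/254·R4.
R3 ← R3 + 7321/254·R4.
R5 ← R5 − 114459/254·R4.
R6 ← R6 + 44625/254·R4.
Swap R5 and R6.
R5 ← R5 / (1483792/38153).
R1 ← R1 − 87351/38153·R5.
R2 ← R2 − 189504/38153·R5.
R3 ← R3 + 9256/38153·R5.
R4 ← R4 − 20410/38153·R5.
R6 reduces to 0 = 0, so the extra equation is consistent.
Reading off the reduced rows gives u = 1, v = 6, w = 2, s = 0, t = -4.

u = 1, v = 6, w = 2, s = 0, t = -4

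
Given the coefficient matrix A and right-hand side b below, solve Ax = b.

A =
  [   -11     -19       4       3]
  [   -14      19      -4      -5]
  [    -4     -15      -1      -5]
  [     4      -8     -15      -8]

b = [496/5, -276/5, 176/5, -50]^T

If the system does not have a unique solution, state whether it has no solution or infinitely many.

Row-reduce the augmented matrix:
R1 ← R1 / (-11).
R2 ← R2 + 14·R1.
R3 ← R3 + 4·R1.
R4 ← R4 − 4·R1.
R2 ← R2 / (475/11).
R1 ← R1 − 19/11·R2.
R3 ← R3 + 89/11·R2.
R4 ← R4 + 164/11·R2.
R3 ← R3 / (-79/19).
R2 ← R2 + 4/19·R3.
R4 ← R4 + 317/19·R3.
R4 ← R4 / (41706/1975).
R1 ← R1 − 2/25·R4.
R2 ← R2 − 371/1975·R4.
R3 ← R3 − 3678/1975·R4.
Reading off the reduced rows gives x_1 = -2, x_2 = -3, x_3 = 14/5, x_4 = 3.

x_1 = -2, x_2 = -3, x_3 = 14/5, x_4 = 3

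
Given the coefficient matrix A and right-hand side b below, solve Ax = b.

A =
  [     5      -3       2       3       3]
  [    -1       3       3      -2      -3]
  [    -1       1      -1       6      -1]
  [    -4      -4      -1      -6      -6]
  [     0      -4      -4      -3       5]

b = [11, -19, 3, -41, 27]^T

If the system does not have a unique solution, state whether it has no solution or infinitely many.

x_1 = -1, x_2 = 1, x_3 = -1, x_4 = 1, x_5 = 6

Row-reduce the augmented matrix:
R1 ← R1 / (5).
R2 ← R2 + 1·R1.
R3 ← R3 + 1·R1.
R4 ← R4 + 4·R1.
R2 ← R2 / (12/5).
R1 ← R1 + 3/5·R2.
R3 ← R3 − 2/5·R2.
R4 ← R4 + 32/5·R2.
R5 ← R5 + 4·R2.
R3 ← R3 / (-7/6).
R1 ← R1 − 5/4·R3.
R2 ← R2 − 17/12·R3.
R4 ← R4 − 29/3·R3.
R5 ← R5 − 5/3·R3.
R4 ← R4 / (345/7).
R1 ← R1 − 53/7·R4.
R2 ← R2 − 54/7·R4.
R3 ← R3 + 41/7·R4.
R5 ← R5 − 31/7·R4.
R5 ← R5 / (131/69).
R1 ← R1 − 106/69·R5.
R2 ← R2 − 13/23·R5.
R3 ← R3 + 82/69·R5.
R4 ← R4 + 14/69·R5.
Reading off the reduced rows gives x_1 = -1, x_2 = 1, x_3 = -1, x_4 = 1, x_5 = 6.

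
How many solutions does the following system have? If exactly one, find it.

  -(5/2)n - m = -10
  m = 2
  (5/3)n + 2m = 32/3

no solution

Row-reduce:
R1 ← R1 / (-1).
R2 ← R2 − 1·R1.
R3 ← R3 − 2·R1.
R2 ← R2 / (-5/2).
R1 ← R1 − 5/2·R2.
R3 ← R3 + 10/3·R2.
Row 3 reduces to 0 = 4/3, a contradiction. The system is inconsistent.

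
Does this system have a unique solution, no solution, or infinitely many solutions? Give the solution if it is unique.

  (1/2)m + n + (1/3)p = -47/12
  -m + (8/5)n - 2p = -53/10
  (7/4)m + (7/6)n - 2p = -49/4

m = -3, n = -3, p = 7/4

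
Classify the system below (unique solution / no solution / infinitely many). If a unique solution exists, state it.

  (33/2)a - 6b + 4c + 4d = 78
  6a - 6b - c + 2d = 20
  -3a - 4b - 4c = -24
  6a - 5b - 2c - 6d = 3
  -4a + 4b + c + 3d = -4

Row-reduce:
R1 ← R1 / (33/2).
R2 ← R2 − 6·R1.
R3 ← R3 + 3·R1.
R4 ← R4 − 6·R1.
R5 ← R5 + 4·R1.
R2 ← R2 / (-42/11).
R1 ← R1 + 4/11·R2.
R3 ← R3 + 56/11·R2.
R4 ← R4 + 31/11·R2.
R5 ← R5 − 28/11·R2.
Swap R3 and R4.
R3 ← R3 / (-23/14).
R1 ← R1 − 10/21·R3.
R2 ← R2 − 9/14·R3.
R5 ← R5 − 1/3·R3.
Swap R4 and R5.
R4 ← R4 / (63/23).
R1 ← R1 + 48/23·R4.
R2 ← R2 + 74/23·R4.
R3 ← R3 − 110/23·R4.
Row 5 reduces to 0 = 4/3, a contradiction. The system is inconsistent.

no solution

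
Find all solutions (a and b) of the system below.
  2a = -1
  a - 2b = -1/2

From equation 2: a = -1/2 + 2·b.
Substitute into equation 1 and solve: b = 0.
Then a = -1/2.

a = -1/2, b = 0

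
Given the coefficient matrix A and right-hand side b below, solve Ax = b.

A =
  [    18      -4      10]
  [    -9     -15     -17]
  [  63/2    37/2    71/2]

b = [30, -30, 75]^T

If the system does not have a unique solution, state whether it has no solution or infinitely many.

Row-reduce:
R1 ← R1 / (18).
R2 ← R2 + 9·R1.
R3 ← R3 − 63/2·R1.
R2 ← R2 / (-17).
R1 ← R1 + 2/9·R2.
R3 ← R3 − 51/2·R2.
Rank is 2 with 3 unknowns, leaving x_3 free.

infinitely many solutions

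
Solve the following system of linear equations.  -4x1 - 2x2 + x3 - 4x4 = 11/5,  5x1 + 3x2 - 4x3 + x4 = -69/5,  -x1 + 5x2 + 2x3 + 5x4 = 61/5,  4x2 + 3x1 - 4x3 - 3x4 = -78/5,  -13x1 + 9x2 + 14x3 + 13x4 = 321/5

x1 = -1, x2 = 1/5, x3 = 13/5, x4 = 1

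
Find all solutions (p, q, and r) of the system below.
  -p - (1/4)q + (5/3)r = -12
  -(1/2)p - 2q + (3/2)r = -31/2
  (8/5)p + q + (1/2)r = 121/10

p = 6, q = 4, r = -3

Row-reduce the augmented matrix:
R1 ← R1 / (-1).
R2 ← R2 + 1/2·R1.
R3 ← R3 − 8/5·R1.
R2 ← R2 / (-15/8).
R1 ← R1 − 1/4·R2.
R3 ← R3 − 3/5·R2.
R3 ← R3 / (169/50).
R1 ← R1 + 71/45·R3.
R2 ← R2 + 16/45·R3.
Reading off the reduced rows gives p = 6, q = 4, r = -3.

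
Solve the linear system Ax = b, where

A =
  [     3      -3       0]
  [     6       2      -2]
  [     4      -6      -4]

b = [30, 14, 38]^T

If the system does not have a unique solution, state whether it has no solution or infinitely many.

Row-reduce the augmented matrix:
R1 ← R1 / (3).
R2 ← R2 − 6·R1.
R3 ← R3 − 4·R1.
R2 ← R2 / (8).
R1 ← R1 + 1·R2.
R3 ← R3 + 2·R2.
R3 ← R3 / (-9/2).
R1 ← R1 + 1/4·R3.
R2 ← R2 + 1/4·R3.
Reading off the reduced rows gives x_1 = 5, x_2 = -5, x_3 = 3.

x_1 = 5, x_2 = -5, x_3 = 3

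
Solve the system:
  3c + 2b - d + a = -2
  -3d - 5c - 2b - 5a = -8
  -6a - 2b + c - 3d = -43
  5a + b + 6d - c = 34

Row-reduce the augmented matrix:
R2 ← R2 + 5·R1.
R3 ← R3 + 6·R1.
R4 ← R4 − 5·R1.
R2 ← R2 / (8).
R1 ← R1 − 2·R2.
R3 ← R3 − 10·R2.
R4 ← R4 + 9·R2.
R3 ← R3 / (13/2).
R1 ← R1 − 1/2·R3.
R2 ← R2 − 5/4·R3.
R4 ← R4 + 19/4·R3.
R4 ← R4 / (71/26).
R1 ← R1 − 12/13·R4.
R2 ← R2 + 31/26·R4.
R3 ← R3 − 2/13·R4.
Reading off the reduced rows gives a = 5, b = 4, c = -5, d = 0.

a = 5, b = 4, c = -5, d = 0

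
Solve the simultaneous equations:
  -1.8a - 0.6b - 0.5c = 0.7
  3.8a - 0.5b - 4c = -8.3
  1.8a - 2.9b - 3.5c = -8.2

Row-reduce the augmented matrix:
R1 ← R1 / (-9/5).
R2 ← R2 − 19/5·R1.
R3 ← R3 − 9/5·R1.
R2 ← R2 / (-53/30).
R1 ← R1 − 1/3·R2.
R3 ← R3 + 7/2·R2.
R3 ← R3 / (1913/318).
R1 ← R1 + 215/318·R3.
R2 ← R2 − 455/159·R3.
Reading off the reduced rows gives a = -1, b = 1, c = 1.

a = -1, b = 1, c = 1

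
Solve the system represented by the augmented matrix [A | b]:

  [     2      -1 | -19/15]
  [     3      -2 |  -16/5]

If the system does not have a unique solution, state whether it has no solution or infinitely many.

x_1 = 2/3, x_2 = 13/5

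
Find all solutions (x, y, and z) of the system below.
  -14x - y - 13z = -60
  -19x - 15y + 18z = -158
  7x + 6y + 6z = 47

Row-reduce the augmented matrix:
R1 ← R1 / (-14).
R2 ← R2 + 19·R1.
R3 ← R3 − 7·R1.
R2 ← R2 / (-191/14).
R1 ← R1 − 1/14·R2.
R3 ← R3 − 11/2·R2.
R3 ← R3 / (2649/191).
R1 ← R1 − 213/191·R3.
R2 ← R2 + 499/191·R3.
Reading off the reduced rows gives x = 5, y = 3, z = -1.

x = 5, y = 3, z = -1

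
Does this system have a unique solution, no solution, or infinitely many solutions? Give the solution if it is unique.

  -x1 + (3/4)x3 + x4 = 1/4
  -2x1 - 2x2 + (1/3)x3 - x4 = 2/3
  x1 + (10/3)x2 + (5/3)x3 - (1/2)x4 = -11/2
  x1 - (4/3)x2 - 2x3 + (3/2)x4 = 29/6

infinitely many solutions

Row-reduce:
R1 ← R1 / (-1).
R2 ← R2 + 2·R1.
R3 ← R3 − 1·R1.
R4 ← R4 − 1·R1.
R2 ← R2 / (-2).
R3 ← R3 − 10/3·R2.
R4 ← R4 + 4/3·R2.
R3 ← R3 / (17/36).
R1 ← R1 + 3/4·R3.
R2 ← R2 − 7/12·R3.
R4 ← R4 + 17/36·R3.
Rank is 3 with 4 unknowns, leaving x4 free.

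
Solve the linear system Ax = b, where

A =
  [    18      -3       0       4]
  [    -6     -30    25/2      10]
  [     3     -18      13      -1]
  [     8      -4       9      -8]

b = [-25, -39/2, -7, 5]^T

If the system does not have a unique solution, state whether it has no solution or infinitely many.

no solution

Row-reduce:
R1 ← R1 / (18).
R2 ← R2 + 6·R1.
R3 ← R3 − 3·R1.
R4 ← R4 − 8·R1.
R2 ← R2 / (-31).
R1 ← R1 + 1/6·R2.
R3 ← R3 + 35/2·R2.
R4 ← R4 + 8/3·R2.
R3 ← R3 / (737/124).
R1 ← R1 + 25/372·R3.
R2 ← R2 + 25/62·R3.
R4 ← R4 − 737/93·R3.
Row 4 reduces to 0 = 4/3, a contradiction. The system is inconsistent.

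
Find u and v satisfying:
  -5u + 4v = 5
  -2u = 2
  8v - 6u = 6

u = -1, v = 0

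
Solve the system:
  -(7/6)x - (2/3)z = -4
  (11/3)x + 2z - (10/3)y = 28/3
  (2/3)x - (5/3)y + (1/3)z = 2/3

infinitely many solutions

Row-reduce:
R1 ← R1 / (-7/6).
R2 ← R2 − 11/3·R1.
R3 ← R3 − 2/3·R1.
R2 ← R2 / (-10/3).
R3 ← R3 + 5/3·R2.
Rank is 2 with 3 unknowns, leaving z free.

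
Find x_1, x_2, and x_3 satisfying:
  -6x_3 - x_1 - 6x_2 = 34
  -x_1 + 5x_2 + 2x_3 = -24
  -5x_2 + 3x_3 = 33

x_1 = -4, x_2 = -6, x_3 = 1

Row-reduce the augmented matrix:
R1 ← R1 / (-1).
R2 ← R2 + 1·R1.
R2 ← R2 / (11).
R1 ← R1 − 6·R2.
R3 ← R3 + 5·R2.
R3 ← R3 / (73/11).
R1 ← R1 − 18/11·R3.
R2 ← R2 − 8/11·R3.
Reading off the reduced rows gives x_1 = -4, x_2 = -6, x_3 = 1.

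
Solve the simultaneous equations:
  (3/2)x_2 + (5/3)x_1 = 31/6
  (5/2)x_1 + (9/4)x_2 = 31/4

infinitely many solutions

Row-reduce:
R1 ← R1 / (5/3).
R2 ← R2 − 5/2·R1.
Rank is 1 with 2 unknowns, leaving x_2 free.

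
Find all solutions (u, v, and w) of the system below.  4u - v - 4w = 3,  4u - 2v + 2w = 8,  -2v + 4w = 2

u = 2, v = 1, w = 1

Row-reduce the augmented matrix:
R1 ← R1 / (4).
R2 ← R2 − 4·R1.
R2 ← R2 / (-1).
R1 ← R1 + 1/4·R2.
R3 ← R3 + 2·R2.
R3 ← R3 / (-8).
R1 ← R1 + 5/2·R3.
R2 ← R2 + 6·R3.
Reading off the reduced rows gives u = 2, v = 1, w = 1.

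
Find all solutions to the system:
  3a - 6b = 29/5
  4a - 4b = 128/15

a = 7/3, b = 1/5

Row-reduce the augmented matrix:
R1 ← R1 / (3).
R2 ← R2 − 4·R1.
R2 ← R2 / (4).
R1 ← R1 + 2·R2.
Reading off the reduced rows gives a = 7/3, b = 1/5.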